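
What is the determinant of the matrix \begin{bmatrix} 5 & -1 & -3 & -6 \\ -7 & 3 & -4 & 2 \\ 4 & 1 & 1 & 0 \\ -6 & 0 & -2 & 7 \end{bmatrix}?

Expand along row 3 (it has 1 zero):
  + (4) · M_31   where M_31 = det([-1 -3 -6; 3 -4 2; 0 -2 7]) = 123
  − (1) · M_32   where M_32 = det([5 -3 -6; -7 -4 2; -6 -2 7]) = -171
  + (1) · M_33   where M_33 = det([5 -1 -6; -7 3 2; -6 0 7]) = -40
det = (+1)·(4)·(123) + (-1)·(1)·(-171) + (+1)·(1)·(-40) = 623

The determinant is 623.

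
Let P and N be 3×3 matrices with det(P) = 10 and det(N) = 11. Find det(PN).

|PN| = 110

det(PN) = det(P)·det(N) = (10)·(11) = 110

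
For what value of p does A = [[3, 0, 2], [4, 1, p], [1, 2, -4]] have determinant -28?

Expanding along the column containing p, det(A) is linear in p: det(A) = (-6)·p + (2).
Set (-6)·p + (2) = -28  ⇒  (-6)·p = -30  ⇒  p = 5.

p = 5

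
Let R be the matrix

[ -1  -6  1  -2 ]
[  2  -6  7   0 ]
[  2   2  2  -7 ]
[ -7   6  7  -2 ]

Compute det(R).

|R| = 3768

Expand along row 2 (it has 1 zero):
  − (2) · M_21   where M_21 = det([-6 1 -2; 2 2 -7; 6 7 -2]) = -312
  + (-6) · M_22   where M_22 = det([-1 1 -2; 2 2 -7; -7 7 -2]) = -48
  − (7) · M_23   where M_23 = det([-1 -6 -2; 2 2 -7; -7 6 -2]) = -408
det = (-1)·(2)·(-312) + (+1)·(-6)·(-48) + (-1)·(7)·(-408) = 3768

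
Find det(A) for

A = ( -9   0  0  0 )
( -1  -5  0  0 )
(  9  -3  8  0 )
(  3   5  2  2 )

720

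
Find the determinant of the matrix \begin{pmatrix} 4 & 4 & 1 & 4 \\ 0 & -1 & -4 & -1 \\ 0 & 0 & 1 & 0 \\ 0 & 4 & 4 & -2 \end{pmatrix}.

Expand along row 3 (it has 3 zeros):
  + (1) · M_33   where M_33 = det([4 4 4; 0 -1 -1; 0 4 -2]) = 24
det = (+1)·(1)·(24) = 24

24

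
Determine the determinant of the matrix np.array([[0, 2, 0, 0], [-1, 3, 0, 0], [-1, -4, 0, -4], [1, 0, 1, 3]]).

The matrix is block lower-triangular with a 2×2 block and a 2×2 block on the diagonal, so its determinant equals the product of the determinants of the diagonal blocks.
det of the 2×2 block = 2
det of the 2×2 block = 4
det = (2)·(4) = 8

8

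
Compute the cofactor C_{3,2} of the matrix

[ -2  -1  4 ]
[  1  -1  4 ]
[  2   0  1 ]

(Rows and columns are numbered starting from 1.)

The cofactor is 12.

Delete row 3 and column 2; the remaining 2×2 submatrix is [-2 4; 1 4].
Its determinant is (-2)·4 − 4·1 = -12.
The cofactor carries sign (−1)^(3+2) = −1, so C_{3,2} = −(-12) = 12.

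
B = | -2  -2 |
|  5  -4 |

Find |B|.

det(B) = 18

det(B) = (-2)·(-4) − (-2)·5 = 8 − (-10) = 18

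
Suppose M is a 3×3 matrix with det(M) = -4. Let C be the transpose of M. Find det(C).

det(Mᵀ) = det(M).
det(C) = (1)·(-4) = -4

The determinant is -4.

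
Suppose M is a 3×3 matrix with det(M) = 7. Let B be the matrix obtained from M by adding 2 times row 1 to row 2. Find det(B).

Adding a multiple of one row to another leaves the determinant unchanged.
det(B) = (1)·(7) = 7

|B| = 7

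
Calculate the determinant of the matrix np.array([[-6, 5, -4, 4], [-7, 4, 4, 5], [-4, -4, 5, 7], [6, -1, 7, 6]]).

Expand along row 1:
  + (-6) · M_11   where M_11 = det([4 4 5; -4 5 7; -1 7 6]) = -123
  − (5) · M_12   where M_12 = det([-7 4 5; -4 5 7; 6 7 6]) = 107
  + (-4) · M_13   where M_13 = det([-7 4 5; -4 -4 7; 6 -1 6]) = 523
  − (4) · M_14   where M_14 = det([-7 4 4; -4 -4 5; 6 -1 7]) = 505
det = (+1)·(-6)·(-123) + (-1)·(5)·(107) + (+1)·(-4)·(523) + (-1)·(4)·(505) = -3909

-3909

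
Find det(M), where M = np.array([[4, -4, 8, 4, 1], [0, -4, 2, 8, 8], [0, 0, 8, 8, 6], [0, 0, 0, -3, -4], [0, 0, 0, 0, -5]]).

The determinant is -1920.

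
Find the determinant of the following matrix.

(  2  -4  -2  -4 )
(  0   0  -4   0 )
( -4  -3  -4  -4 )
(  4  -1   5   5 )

-472

Expand along row 2 (it has 3 zeros):
  − (-4) · M_23   where M_23 = det([2 -4 -4; -4 -3 -4; 4 -1 5]) = -118
det = (-1)·(-4)·(-118) = -472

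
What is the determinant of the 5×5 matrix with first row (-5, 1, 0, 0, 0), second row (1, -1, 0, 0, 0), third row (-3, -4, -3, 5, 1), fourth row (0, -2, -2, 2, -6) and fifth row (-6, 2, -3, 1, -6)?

The matrix is block lower-triangular with a 2×2 block and a 3×3 block on the diagonal, so its determinant equals the product of the determinants of the diagonal blocks.
det of the 2×2 block = 4
det of the 3×3 block = 52
det = (4)·(52) = 208

The determinant is 208.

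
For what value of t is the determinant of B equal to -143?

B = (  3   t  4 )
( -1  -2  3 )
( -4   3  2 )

Expanding along the row containing t, det(B) is linear in t: det(B) = (-10)·t + (-83).
Set (-10)·t + (-83) = -143  ⇒  (-10)·t = -60  ⇒  t = 6.

6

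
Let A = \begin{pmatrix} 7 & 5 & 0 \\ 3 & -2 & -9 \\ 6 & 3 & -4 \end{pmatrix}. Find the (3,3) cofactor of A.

The cofactor is -29.

Delete row 3 and column 3; the remaining 2×2 submatrix is [7 5; 3 -2].
Its determinant is 7·(-2) − 5·3 = -29.
The cofactor carries sign (−1)^(3+3) = +1, so C_{3,3} = +(-29) = -29.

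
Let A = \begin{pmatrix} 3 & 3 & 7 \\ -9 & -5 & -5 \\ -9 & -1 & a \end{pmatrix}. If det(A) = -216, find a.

Expanding along the column containing a, det(A) is linear in a: det(A) = (12)·a + (-132).
Set (12)·a + (-132) = -216  ⇒  (12)·a = -84  ⇒  a = -7.

a = -7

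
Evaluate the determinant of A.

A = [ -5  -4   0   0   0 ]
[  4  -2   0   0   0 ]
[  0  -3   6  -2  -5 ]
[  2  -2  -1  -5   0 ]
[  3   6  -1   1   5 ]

The determinant is -3380.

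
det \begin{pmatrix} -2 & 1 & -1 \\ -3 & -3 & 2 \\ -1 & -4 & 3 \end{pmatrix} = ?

Expand along row 1:
  + (-2) · |-3 2; -4 3| = (-2)·(-9 − (-8)) = 2
  − 1 · |-3 2; -1 3| = −1·(-9 − (-2)) = 7
  + (-1) · |-3 -3; -1 -4| = (-1)·(12 − 3) = -9
Sum: (2) + (7) + (-9) = 0

The determinant is 0.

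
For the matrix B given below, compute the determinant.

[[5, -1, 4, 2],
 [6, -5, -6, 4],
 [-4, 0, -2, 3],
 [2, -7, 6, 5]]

Expand along row 3 (it has 1 zero):
  + (-4) · M_31   where M_31 = det([-1 4 2; -5 -6 4; -7 6 5]) = -102
  + (-2) · M_33   where M_33 = det([5 -1 2; 6 -5 4; 2 -7 5]) = -27
  − (3) · M_34   where M_34 = det([5 -1 4; 6 -5 -6; 2 -7 6]) = -440
det = (+1)·(-4)·(-102) + (+1)·(-2)·(-27) + (-1)·(3)·(-440) = 1782

1782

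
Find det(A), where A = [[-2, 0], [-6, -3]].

|A| = 6

det(A) = (-2)·(-3) − 0·(-6) = 6 − 0 = 6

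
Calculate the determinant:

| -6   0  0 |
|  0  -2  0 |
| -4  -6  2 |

The matrix is lower triangular, so the determinant is the product of the diagonal entries:
det = (-6) · (-2) · (2) = 24

The determinant is 24.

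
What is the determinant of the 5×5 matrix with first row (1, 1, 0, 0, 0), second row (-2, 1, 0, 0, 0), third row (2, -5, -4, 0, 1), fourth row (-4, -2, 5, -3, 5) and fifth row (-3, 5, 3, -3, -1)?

The matrix is block lower-triangular with a 2×2 block and a 3×3 block on the diagonal, so its determinant equals the product of the determinants of the diagonal blocks.
det of the 2×2 block = 3
det of the 3×3 block = -78
det = (3)·(-78) = -234

-234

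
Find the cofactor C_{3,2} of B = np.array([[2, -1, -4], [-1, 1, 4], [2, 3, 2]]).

Delete row 3 and column 2; the remaining 2×2 submatrix is [2 -4; -1 4].
Its determinant is 2·4 − (-4)·(-1) = 4.
The cofactor carries sign (−1)^(3+2) = −1, so C_{3,2} = −(4) = -4.

The cofactor is -4.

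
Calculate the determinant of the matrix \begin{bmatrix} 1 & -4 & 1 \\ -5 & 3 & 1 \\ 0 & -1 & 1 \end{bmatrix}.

Expand along column 1:
  + 1 · |3 1; -1 1| = 1·(3 − (-1)) = 4
  − (-5) · |-4 1; -1 1| = −(-5)·(-4 − (-1)) = -15
Sum: (4) + (-15) = -11

-11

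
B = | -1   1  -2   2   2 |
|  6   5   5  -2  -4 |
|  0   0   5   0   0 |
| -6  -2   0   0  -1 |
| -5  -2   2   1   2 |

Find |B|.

285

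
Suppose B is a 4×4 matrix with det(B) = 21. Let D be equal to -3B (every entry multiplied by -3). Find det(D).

For a 4×4 matrix, det(-3B) = (-3)^4·det(B) = 81·det(B).
det(D) = (81)·(21) = 1701

The determinant is 1701.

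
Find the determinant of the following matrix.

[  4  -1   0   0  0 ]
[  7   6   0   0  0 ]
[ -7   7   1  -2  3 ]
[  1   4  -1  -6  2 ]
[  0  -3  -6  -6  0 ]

The matrix is block lower-triangular with a 2×2 block and a 3×3 block on the diagonal, so its determinant equals the product of the determinants of the diagonal blocks.
det of the 2×2 block = 31
det of the 3×3 block = -54
det = (31)·(-54) = -1674

The determinant is -1674.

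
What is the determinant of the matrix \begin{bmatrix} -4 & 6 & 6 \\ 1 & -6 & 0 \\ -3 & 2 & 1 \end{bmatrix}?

-78

Expand along row 2:
  − 1 · |6 6; 2 1| = −1·(6 − 12) = 6
  + (-6) · |-4 6; -3 1| = (-6)·(-4 − (-18)) = -84
Sum: (6) + (-84) = -78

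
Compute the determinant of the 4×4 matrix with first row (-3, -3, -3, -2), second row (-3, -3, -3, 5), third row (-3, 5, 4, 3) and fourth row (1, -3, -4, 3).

Expand along row 1:
  + (-3) · M_11   where M_11 = det([-3 -3 5; 5 4 3; -3 -4 3]) = -40
  − (-3) · M_12   where M_12 = det([-3 -3 5; -3 4 3; 1 -4 3]) = -68
  + (-3) · M_13   where M_13 = det([-3 -3 5; -3 5 3; 1 -3 3]) = -88
  − (-2) · M_14   where M_14 = det([-3 -3 -3; -3 5 4; 1 -3 -4]) = 36
det = (+1)·(-3)·(-40) + (-1)·(-3)·(-68) + (+1)·(-3)·(-88) + (-1)·(-2)·(36) = 252

252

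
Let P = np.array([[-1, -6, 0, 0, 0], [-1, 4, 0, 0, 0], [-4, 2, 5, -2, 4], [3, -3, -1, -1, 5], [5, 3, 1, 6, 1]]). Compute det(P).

P is block lower-triangular with a 2×2 block and a 3×3 block on the diagonal, so its determinant equals the product of the determinants of the diagonal blocks.
det of the 2×2 block = -10
det of the 3×3 block = -187
det = (-10)·(-187) = 1870

The determinant is 1870.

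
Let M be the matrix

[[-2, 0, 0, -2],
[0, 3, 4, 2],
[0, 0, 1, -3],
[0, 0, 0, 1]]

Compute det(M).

M is upper triangular, so det(M) is the product of the diagonal entries:
det = (-2) · (3) · (1) · (1) = -6

The determinant is -6.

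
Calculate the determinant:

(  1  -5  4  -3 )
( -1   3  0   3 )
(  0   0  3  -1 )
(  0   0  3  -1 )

The determinant is 0.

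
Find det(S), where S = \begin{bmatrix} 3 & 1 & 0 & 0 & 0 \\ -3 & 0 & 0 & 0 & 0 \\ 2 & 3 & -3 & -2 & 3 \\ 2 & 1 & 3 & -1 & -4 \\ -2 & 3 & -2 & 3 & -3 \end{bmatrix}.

S is block lower-triangular with a 2×2 block and a 3×3 block on the diagonal, so its determinant equals the product of the determinants of the diagonal blocks.
det of the 2×2 block = 3
det of the 3×3 block = -58
det = (3)·(-58) = -174

-174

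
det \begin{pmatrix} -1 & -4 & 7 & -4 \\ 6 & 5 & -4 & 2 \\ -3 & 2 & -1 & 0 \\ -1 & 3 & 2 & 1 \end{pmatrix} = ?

The determinant is 366.

Expand along row 3 (it has 1 zero):
  + (-3) · M_31   where M_31 = det([-4 7 -4; 5 -4 2; 3 2 1]) = -49
  − (2) · M_32   where M_32 = det([-1 7 -4; 6 -4 2; -1 2 1]) = -80
  + (-1) · M_33   where M_33 = det([-1 -4 -4; 6 5 2; -1 3 1]) = -59
det = (+1)·(-3)·(-49) + (-1)·(2)·(-80) + (+1)·(-1)·(-59) = 366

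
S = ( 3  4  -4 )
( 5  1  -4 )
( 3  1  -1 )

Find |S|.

det(S) = -27

Expand along row 1:
  + 3 · |1 -4; 1 -1| = 3·(-1 − (-4)) = 9
  − 4 · |5 -4; 3 -1| = −4·(-5 − (-12)) = -28
  + (-4) · |5 1; 3 1| = (-4)·(5 − 3) = -8
Sum: (9) + (-28) + (-8) = -27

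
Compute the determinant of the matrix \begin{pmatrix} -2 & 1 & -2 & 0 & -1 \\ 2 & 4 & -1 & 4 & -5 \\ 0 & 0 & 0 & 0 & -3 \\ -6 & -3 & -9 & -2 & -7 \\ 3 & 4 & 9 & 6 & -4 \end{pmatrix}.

Expand along row 3 (it has 4 zeros):
  + (-3) · M_35   where M_35 = det([-2 1 -2 0; 2 4 -1 4; -6 -3 -9 -2; 3 4 9 6]) = 366
det = (+1)·(-3)·(366) = -1098

The determinant is -1098.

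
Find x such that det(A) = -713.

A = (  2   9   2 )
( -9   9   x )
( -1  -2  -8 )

-5

Expanding along the row containing x, det(A) is linear in x: det(A) = (-5)·x + (-738).
Set (-5)·x + (-738) = -713  ⇒  (-5)·x = 25  ⇒  x = -5.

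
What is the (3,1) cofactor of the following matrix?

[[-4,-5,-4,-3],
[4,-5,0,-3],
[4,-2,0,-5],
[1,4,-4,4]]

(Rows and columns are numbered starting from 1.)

Delete row 3 and column 1; the remaining 3×3 submatrix is [-5 -4 -3; -5 0 -3; 4 -4 4].
Its determinant is -32.
The cofactor carries sign (−1)^(3+1) = +1, so C_{3,1} = +(-32) = -32.

The cofactor is -32.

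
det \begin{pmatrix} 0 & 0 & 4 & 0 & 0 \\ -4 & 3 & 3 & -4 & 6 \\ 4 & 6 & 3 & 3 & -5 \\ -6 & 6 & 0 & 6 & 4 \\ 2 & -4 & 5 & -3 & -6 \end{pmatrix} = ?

Expand along row 1 (it has 4 zeros):
  + (4) · M_13   where M_13 = det([-4 3 -4 6; 4 6 3 -5; -6 6 6 4; 2 -4 -3 -6]) = 2174
det = (+1)·(4)·(2174) = 8696

8696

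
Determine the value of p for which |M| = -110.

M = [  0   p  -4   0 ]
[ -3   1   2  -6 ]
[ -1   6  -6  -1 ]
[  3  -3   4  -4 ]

3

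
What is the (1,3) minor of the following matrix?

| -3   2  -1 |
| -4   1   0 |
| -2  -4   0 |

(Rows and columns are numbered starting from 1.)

18

Delete row 1 and column 3; the remaining 2×2 submatrix is [-4 1; -2 -4].
Its determinant is (-4)·(-4) − 1·(-2) = 18.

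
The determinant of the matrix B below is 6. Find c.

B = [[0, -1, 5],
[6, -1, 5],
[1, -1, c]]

6

Expanding along the row containing c, det(B) is linear in c: det(B) = (6)·c + (-30).
Set (6)·c + (-30) = 6  ⇒  (6)·c = 36  ⇒  c = 6.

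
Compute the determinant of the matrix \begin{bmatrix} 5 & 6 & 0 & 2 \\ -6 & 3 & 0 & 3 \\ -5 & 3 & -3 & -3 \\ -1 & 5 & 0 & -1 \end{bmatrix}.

Expand along column 3 (it has 3 zeros):
  + (-3) · M_33   where M_33 = det([5 6 2; -6 3 3; -1 5 -1]) = -198
det = (+1)·(-3)·(-198) = 594

The determinant is 594.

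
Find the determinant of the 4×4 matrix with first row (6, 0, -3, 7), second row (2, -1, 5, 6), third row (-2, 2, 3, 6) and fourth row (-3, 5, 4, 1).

1137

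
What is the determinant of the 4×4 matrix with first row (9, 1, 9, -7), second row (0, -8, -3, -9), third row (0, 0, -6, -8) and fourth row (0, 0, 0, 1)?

The determinant is 432.

The matrix is upper triangular, so the determinant is the product of the diagonal entries:
det = (9) · (-8) · (-6) · (1) = 432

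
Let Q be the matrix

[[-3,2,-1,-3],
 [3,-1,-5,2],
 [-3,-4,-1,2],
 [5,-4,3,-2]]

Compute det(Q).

-820

Expand along row 1:
  + (-3) · M_11   where M_11 = det([-1 -5 2; -4 -1 2; -4 3 -2]) = 52
  − (2) · M_12   where M_12 = det([3 -5 2; -3 -1 2; 5 3 -2]) = -40
  + (-1) · M_13   where M_13 = det([3 -1 2; -3 -4 2; 5 -4 -2]) = 108
  − (-3) · M_14   where M_14 = det([3 -1 -5; -3 -4 -1; 5 -4 3]) = -212
det = (+1)·(-3)·(52) + (-1)·(2)·(-40) + (+1)·(-1)·(108) + (-1)·(-3)·(-212) = -820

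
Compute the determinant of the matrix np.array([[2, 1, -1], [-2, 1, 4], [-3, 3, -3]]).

Expand along row 1:
  + 2 · |1 4; 3 -3| = 2·(-3 − 12) = -30
  − 1 · |-2 4; -3 -3| = −1·(6 − (-12)) = -18
  + (-1) · |-2 1; -3 3| = (-1)·(-6 − (-3)) = 3
Sum: (-30) + (-18) + (3) = -45

The determinant is -45.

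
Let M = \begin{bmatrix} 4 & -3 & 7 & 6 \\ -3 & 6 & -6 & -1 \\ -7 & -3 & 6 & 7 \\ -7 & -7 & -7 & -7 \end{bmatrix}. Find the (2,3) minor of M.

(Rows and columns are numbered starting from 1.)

Delete row 2 and column 3; the remaining 3×3 submatrix is [4 -3 6; -7 -3 7; -7 -7 -7].
Its determinant is 742.

742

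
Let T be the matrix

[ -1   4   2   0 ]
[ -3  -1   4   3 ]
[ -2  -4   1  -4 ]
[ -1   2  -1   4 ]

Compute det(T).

det(T) = -290

Expand along row 1 (it has 1 zero):
  + (-1) · M_11   where M_11 = det([-1 4 3; -4 1 -4; 2 -1 4]) = 38
  − (4) · M_12   where M_12 = det([-3 4 3; -2 1 -4; -1 -1 4]) = 57
  + (2) · M_13   where M_13 = det([-3 -1 3; -2 -4 -4; -1 2 4]) = -12
det = (+1)·(-1)·(38) + (-1)·(4)·(57) + (+1)·(2)·(-12) = -290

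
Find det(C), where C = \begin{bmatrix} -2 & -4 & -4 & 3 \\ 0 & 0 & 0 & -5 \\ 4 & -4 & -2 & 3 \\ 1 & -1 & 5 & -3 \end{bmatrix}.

-660

Expand along row 2 (it has 3 zeros):
  + (-5) · M_24   where M_24 = det([-2 -4 -4; 4 -4 -2; 1 -1 5]) = 132
det = (+1)·(-5)·(132) = -660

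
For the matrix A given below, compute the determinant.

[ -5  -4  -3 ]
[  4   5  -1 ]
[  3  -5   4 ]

The determinant is 106.

Expand along row 1:
  + (-5) · |5 -1; -5 4| = (-5)·(20 − 5) = -75
  − (-4) · |4 -1; 3 4| = −(-4)·(16 − (-3)) = 76
  + (-3) · |4 5; 3 -5| = (-3)·(-20 − 15) = 105
Sum: (-75) + (76) + (105) = 106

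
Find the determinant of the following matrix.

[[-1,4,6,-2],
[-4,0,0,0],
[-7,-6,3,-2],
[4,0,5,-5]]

-560

Expand along row 2 (it has 3 zeros):
  − (-4) · M_21   where M_21 = det([4 6 -2; -6 3 -2; 0 5 -5]) = -140
det = (-1)·(-4)·(-140) = -560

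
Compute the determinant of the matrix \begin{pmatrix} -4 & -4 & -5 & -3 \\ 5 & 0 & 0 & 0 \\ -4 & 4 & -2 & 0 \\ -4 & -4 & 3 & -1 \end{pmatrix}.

The determinant is 200.

Expand along row 2 (it has 3 zeros):
  − (5) · M_21   where M_21 = det([-4 -5 -3; 4 -2 0; -4 3 -1]) = -40
det = (-1)·(5)·(-40) = 200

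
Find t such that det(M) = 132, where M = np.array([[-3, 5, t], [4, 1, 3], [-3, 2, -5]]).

Expanding along the row containing t, det(M) is linear in t: det(M) = (11)·t + (88).
Set (11)·t + (88) = 132  ⇒  (11)·t = 44  ⇒  t = 4.

t = 4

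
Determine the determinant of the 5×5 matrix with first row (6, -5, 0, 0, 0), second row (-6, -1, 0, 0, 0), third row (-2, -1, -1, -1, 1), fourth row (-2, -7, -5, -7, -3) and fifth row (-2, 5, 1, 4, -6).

The matrix is block lower-triangular with a 2×2 block and a 3×3 block on the diagonal, so its determinant equals the product of the determinants of the diagonal blocks.
det of the 2×2 block = -36
det of the 3×3 block = -34
det = (-36)·(-34) = 1224

The determinant is 1224.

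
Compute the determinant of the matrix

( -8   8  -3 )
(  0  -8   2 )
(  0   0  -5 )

-320

The matrix is upper triangular, so the determinant is the product of the diagonal entries:
det = (-8) · (-8) · (-5) = -320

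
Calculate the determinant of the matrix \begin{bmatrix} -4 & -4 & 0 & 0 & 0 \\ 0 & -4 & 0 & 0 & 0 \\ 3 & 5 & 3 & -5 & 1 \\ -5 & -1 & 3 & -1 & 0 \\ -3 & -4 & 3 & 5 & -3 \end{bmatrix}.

The determinant is -288.

The matrix is block lower-triangular with a 2×2 block and a 3×3 block on the diagonal, so its determinant equals the product of the determinants of the diagonal blocks.
det of the 2×2 block = 16
det of the 3×3 block = -18
det = (16)·(-18) = -288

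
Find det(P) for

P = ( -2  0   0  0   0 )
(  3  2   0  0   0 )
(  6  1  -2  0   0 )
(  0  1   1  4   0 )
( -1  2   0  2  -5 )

P is lower triangular, so det(P) is the product of the diagonal entries:
det = (-2) · (2) · (-2) · (4) · (-5) = -160

|P| = -160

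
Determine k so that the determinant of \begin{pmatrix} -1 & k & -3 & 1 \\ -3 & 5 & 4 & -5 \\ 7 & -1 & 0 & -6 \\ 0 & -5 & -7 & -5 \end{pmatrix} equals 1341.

-5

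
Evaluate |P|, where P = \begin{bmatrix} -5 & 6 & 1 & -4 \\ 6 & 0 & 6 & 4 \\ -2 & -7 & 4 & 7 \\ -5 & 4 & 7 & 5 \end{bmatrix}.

-1932

Expand along row 2 (it has 1 zero):
  − (6) · M_21   where M_21 = det([6 1 -4; -7 4 7; 4 7 5]) = 149
  − (6) · M_23   where M_23 = det([-5 6 -4; -2 -7 7; -5 4 5]) = 337
  + (4) · M_24   where M_24 = det([-5 6 1; -2 -7 4; -5 4 7]) = 246
det = (-1)·(6)·(149) + (-1)·(6)·(337) + (+1)·(4)·(246) = -1932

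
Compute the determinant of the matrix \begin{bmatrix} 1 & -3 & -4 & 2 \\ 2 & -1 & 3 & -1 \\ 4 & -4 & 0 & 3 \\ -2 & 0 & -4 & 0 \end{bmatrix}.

The determinant is -2.

Expand along row 4 (it has 2 zeros):
  − (-2) · M_41   where M_41 = det([-3 -4 2; -1 3 -1; -4 0 3]) = -31
  − (-4) · M_43   where M_43 = det([1 -3 2; 2 -1 -1; 4 -4 3]) = 15
det = (-1)·(-2)·(-31) + (-1)·(-4)·(15) = -2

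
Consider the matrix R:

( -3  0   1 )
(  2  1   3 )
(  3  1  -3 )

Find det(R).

|R| = 17

Expand along column 2:
  + 1 · |-3 1; 3 -3| = 1·(9 − 3) = 6
  − 1 · |-3 1; 2 3| = −1·(-9 − 2) = 11
Sum: (6) + (11) = 17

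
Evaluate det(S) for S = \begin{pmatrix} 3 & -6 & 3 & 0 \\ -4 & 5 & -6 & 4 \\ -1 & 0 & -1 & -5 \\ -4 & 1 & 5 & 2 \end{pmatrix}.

-855

Expand along row 1 (it has 1 zero):
  + (3) · M_11   where M_11 = det([5 -6 4; 0 -1 -5; 1 5 2]) = 149
  − (-6) · M_12   where M_12 = det([-4 -6 4; -1 -1 -5; -4 5 2]) = -260
  + (3) · M_13   where M_13 = det([-4 5 4; -1 0 -5; -4 1 2]) = 86
det = (+1)·(3)·(149) + (-1)·(-6)·(-260) + (+1)·(3)·(86) = -855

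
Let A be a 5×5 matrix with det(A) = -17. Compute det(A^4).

The determinant is 83521.

det(A^4) = (det A)^4 = (-17)^4 = 83521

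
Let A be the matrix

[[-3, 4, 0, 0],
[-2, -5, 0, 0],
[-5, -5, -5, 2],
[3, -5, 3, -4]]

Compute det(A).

322

A is block lower-triangular with a 2×2 block and a 2×2 block on the diagonal, so its determinant equals the product of the determinants of the diagonal blocks.
det of the 2×2 block = 23
det of the 2×2 block = 14
det = (23)·(14) = 322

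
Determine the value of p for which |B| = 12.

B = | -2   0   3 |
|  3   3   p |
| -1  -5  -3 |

p = -3

Expanding along the column containing p, det(B) is linear in p: det(B) = (-10)·p + (-18).
Set (-10)·p + (-18) = 12  ⇒  (-10)·p = 30  ⇒  p = -3.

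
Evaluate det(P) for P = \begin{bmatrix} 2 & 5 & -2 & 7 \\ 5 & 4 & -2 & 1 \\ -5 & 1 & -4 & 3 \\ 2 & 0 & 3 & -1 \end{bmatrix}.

-191

Expand along row 4 (it has 1 zero):
  − (2) · M_41   where M_41 = det([5 -2 7; 4 -2 1; 1 -4 3]) = -86
  − (3) · M_43   where M_43 = det([2 5 7; 5 4 1; -5 1 3]) = 97
  + (-1) · M_44   where M_44 = det([2 5 -2; 5 4 -2; -5 1 -4]) = 72
det = (-1)·(2)·(-86) + (-1)·(3)·(97) + (+1)·(-1)·(72) = -191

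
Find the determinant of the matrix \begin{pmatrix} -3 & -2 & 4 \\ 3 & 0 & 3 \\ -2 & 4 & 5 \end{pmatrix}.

Expand along row 2:
  − 3 · |-2 4; 4 5| = −3·(-10 − 16) = 78
  − 3 · |-3 -2; -2 4| = −3·(-12 − 4) = 48
Sum: (78) + (48) = 126

126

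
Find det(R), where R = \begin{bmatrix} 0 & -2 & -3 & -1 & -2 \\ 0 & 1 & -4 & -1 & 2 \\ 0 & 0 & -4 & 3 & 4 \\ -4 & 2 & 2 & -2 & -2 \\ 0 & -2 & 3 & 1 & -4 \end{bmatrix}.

Expand along column 1 (it has 4 zeros):
  − (-4) · M_41   where M_41 = det([-2 -3 -1 -2; 1 -4 -1 2; 0 -4 3 4; -2 3 1 -4]) = -54
det = (-1)·(-4)·(-54) = -216

-216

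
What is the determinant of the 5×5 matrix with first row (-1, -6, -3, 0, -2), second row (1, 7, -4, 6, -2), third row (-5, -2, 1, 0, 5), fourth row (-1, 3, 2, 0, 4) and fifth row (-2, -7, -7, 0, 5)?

The determinant is -612.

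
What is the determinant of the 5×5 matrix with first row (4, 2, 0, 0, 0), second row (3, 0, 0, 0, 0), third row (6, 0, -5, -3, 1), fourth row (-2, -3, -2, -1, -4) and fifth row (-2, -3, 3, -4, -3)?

The matrix is block lower-triangular with a 2×2 block and a 3×3 block on the diagonal, so its determinant equals the product of the determinants of the diagonal blocks.
det of the 2×2 block = -6
det of the 3×3 block = 130
det = (-6)·(130) = -780

-780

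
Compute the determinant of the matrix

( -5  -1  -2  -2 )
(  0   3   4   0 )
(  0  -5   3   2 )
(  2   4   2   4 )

Expand along row 2 (it has 2 zeros):
  + (3) · M_22   where M_22 = det([-5 -2 -2; 0 3 2; 2 2 4]) = -36
  − (4) · M_23   where M_23 = det([-5 -1 -2; 0 -5 2; 2 4 4]) = 116
det = (+1)·(3)·(-36) + (-1)·(4)·(116) = -572

The determinant is -572.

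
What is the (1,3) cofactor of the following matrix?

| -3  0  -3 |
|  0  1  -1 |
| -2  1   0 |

2

Delete row 1 and column 3; the remaining 2×2 submatrix is [0 1; -2 1].
Its determinant is 0·1 − 1·(-2) = 2.
The cofactor carries sign (−1)^(1+3) = +1, so C_{1,3} = +(2) = 2.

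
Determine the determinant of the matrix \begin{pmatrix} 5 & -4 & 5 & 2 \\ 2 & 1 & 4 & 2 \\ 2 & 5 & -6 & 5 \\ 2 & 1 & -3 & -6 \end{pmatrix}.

Expand along row 1:
  + (5) · M_11   where M_11 = det([1 4 2; 5 -6 5; 1 -3 -6]) = 173
  − (-4) · M_12   where M_12 = det([2 4 2; 2 -6 5; 2 -3 -6]) = 202
  + (5) · M_13   where M_13 = det([2 1 2; 2 5 5; 2 1 -6]) = -64
  − (2) · M_14   where M_14 = det([2 1 4; 2 5 -6; 2 1 -3]) = -56
det = (+1)·(5)·(173) + (-1)·(-4)·(202) + (+1)·(5)·(-64) + (-1)·(2)·(-56) = 1465

1465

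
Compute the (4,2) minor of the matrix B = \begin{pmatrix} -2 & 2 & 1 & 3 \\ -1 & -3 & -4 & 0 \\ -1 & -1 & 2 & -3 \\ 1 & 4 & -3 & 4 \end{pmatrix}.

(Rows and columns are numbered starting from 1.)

Delete row 4 and column 2; the remaining 3×3 submatrix is [-2 1 3; -1 -4 0; -1 2 -3].
Its determinant is -45.

-45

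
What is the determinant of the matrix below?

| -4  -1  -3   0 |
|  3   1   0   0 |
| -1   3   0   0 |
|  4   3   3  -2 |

60

Expand along column 4 (it has 3 zeros):
  + (-2) · M_44   where M_44 = det([-4 -1 -3; 3 1 0; -1 3 0]) = -30
det = (+1)·(-2)·(-30) = 60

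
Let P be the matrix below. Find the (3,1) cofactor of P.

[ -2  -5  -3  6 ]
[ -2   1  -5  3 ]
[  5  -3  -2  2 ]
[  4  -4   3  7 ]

Delete row 3 and column 1; the remaining 3×3 submatrix is [-5 -3 6; 1 -5 3; -4 3 7].
Its determinant is 175.
The cofactor carries sign (−1)^(3+1) = +1, so C_{3,1} = +(175) = 175.

The cofactor is 175.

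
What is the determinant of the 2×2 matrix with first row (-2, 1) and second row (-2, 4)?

det = (-2)·4 − 1·(-2) = -8 − (-2) = -6

-6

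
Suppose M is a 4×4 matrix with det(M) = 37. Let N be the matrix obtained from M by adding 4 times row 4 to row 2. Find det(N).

det(N) = 37

Adding a multiple of one row to another leaves the determinant unchanged.
det(N) = (1)·(37) = 37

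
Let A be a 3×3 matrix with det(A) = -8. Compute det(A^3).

-512

det(A^3) = (det A)^3 = (-8)^3 = -512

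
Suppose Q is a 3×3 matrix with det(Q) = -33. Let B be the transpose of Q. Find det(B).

-33

det(Qᵀ) = det(Q).
det(B) = (1)·(-33) = -33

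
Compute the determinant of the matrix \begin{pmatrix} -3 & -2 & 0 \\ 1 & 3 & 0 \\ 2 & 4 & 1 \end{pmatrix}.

Expand along column 3:
  + 1 · |-3 -2; 1 3| = 1·(-9 − (-2)) = -7

-7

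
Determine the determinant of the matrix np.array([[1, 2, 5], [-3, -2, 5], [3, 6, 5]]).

Expand along column 1:
  + 1 · |-2 5; 6 5| = 1·(-10 − 30) = -40
  − (-3) · |2 5; 6 5| = −(-3)·(10 − 30) = -60
  + 3 · |2 5; -2 5| = 3·(10 − (-10)) = 60
Sum: (-40) + (-60) + (60) = -40

-40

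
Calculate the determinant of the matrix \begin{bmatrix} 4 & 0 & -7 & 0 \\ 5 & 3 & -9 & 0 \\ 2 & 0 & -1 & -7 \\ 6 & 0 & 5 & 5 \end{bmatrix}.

Expand along column 2 (it has 3 zeros):
  + (3) · M_22   where M_22 = det([4 -7 0; 2 -1 -7; 6 5 5]) = 484
det = (+1)·(3)·(484) = 1452

1452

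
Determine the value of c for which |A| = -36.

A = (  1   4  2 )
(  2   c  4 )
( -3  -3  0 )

Expanding along the row containing c, det(A) is linear in c: det(A) = (6)·c + (-48).
Set (6)·c + (-48) = -36  ⇒  (6)·c = 12  ⇒  c = 2.

c = 2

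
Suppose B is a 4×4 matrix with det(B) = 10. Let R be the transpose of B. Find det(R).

|R| = 10

det(Bᵀ) = det(B).
det(R) = (1)·(10) = 10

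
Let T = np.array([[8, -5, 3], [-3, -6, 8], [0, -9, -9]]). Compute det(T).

Expand along column 1:
  + 8 · |-6 8; -9 -9| = 8·(54 − (-72)) = 1008
  − (-3) · |-5 3; -9 -9| = −(-3)·(45 − (-27)) = 216
Sum: (1008) + (216) = 1224

|T| = 1224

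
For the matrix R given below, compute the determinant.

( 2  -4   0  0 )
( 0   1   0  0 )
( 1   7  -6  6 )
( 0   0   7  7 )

R is block lower-triangular with a 2×2 block and a 2×2 block on the diagonal, so its determinant equals the product of the determinants of the diagonal blocks.
det of the 2×2 block = 2
det of the 2×2 block = -84
det = (2)·(-84) = -168

det(R) = -168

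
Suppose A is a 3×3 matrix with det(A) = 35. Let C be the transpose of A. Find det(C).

|C| = 35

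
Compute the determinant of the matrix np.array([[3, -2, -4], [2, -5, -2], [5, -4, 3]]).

The determinant is -105.

Expand along column 1:
  + 3 · |-5 -2; -4 3| = 3·(-15 − 8) = -69
  − 2 · |-2 -4; -4 3| = −2·(-6 − 16) = 44
  + 5 · |-2 -4; -5 -2| = 5·(4 − 20) = -80
Sum: (-69) + (44) + (-80) = -105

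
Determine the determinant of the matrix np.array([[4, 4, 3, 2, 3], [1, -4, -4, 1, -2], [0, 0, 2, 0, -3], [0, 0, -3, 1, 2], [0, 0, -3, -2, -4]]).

The matrix is block upper-triangular with a 2×2 block and a 3×3 block on the diagonal, so its determinant equals the product of the determinants of the diagonal blocks.
det of the 2×2 block = -20
det of the 3×3 block = -27
det = (-20)·(-27) = 540

The determinant is 540.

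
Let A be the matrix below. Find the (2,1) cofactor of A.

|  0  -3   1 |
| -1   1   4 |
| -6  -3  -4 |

The cofactor is -15.

Delete row 2 and column 1; the remaining 2×2 submatrix is [-3 1; -3 -4].
Its determinant is (-3)·(-4) − 1·(-3) = 15.
The cofactor carries sign (−1)^(2+1) = −1, so C_{2,1} = −(15) = -15.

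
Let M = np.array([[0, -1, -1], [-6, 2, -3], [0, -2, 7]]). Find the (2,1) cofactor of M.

Delete row 2 and column 1; the remaining 2×2 submatrix is [-1 -1; -2 7].
Its determinant is (-1)·7 − (-1)·(-2) = -9.
The cofactor carries sign (−1)^(2+1) = −1, so C_{2,1} = −(-9) = 9.

9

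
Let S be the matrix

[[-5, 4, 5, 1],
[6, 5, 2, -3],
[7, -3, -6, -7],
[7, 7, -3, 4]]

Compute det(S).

Expand along row 1:
  + (-5) · M_11   where M_11 = det([5 2 -3; -3 -6 -7; 7 -3 4]) = -452
  − (4) · M_12   where M_12 = det([6 2 -3; 7 -6 -7; 7 -3 4]) = -487
  + (5) · M_13   where M_13 = det([6 5 -3; 7 -3 -7; 7 7 4]) = -373
  − (1) · M_14   where M_14 = det([6 5 2; 7 -3 -6; 7 7 -3]) = 341
det = (+1)·(-5)·(-452) + (-1)·(4)·(-487) + (+1)·(5)·(-373) + (-1)·(1)·(341) = 2002

|S| = 2002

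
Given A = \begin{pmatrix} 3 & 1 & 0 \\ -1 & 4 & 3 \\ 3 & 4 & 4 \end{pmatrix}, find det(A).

Expand along row 1:
  + 3 · |4 3; 4 4| = 3·(16 − 12) = 12
  − 1 · |-1 3; 3 4| = −1·(-4 − 9) = 13
Sum: (12) + (13) = 25

25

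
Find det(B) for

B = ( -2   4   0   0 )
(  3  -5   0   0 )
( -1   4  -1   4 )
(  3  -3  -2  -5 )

B is block lower-triangular with a 2×2 block and a 2×2 block on the diagonal, so its determinant equals the product of the determinants of the diagonal blocks.
det of the 2×2 block = -2
det of the 2×2 block = 13
det = (-2)·(13) = -26

-26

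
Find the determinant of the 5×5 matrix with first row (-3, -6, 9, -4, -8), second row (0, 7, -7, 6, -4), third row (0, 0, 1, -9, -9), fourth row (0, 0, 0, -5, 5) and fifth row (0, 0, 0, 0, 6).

630

The matrix is upper triangular, so the determinant is the product of the diagonal entries:
det = (-3) · (7) · (1) · (-5) · (6) = 630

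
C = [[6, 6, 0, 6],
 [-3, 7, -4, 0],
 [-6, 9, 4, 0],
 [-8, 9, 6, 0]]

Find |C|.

Expand along column 4 (it has 3 zeros):
  − (6) · M_14   where M_14 = det([-3 7 -4; -6 9 4; -8 9 6]) = -98
det = (-1)·(6)·(-98) = 588

588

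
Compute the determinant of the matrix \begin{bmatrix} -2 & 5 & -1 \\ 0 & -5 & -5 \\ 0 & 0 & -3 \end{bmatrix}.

-30

The matrix is upper triangular, so the determinant is the product of the diagonal entries:
det = (-2) · (-5) · (-3) = -30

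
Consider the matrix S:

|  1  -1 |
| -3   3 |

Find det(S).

det(S) = 1·3 − (-1)·(-3) = 3 − 3 = 0

0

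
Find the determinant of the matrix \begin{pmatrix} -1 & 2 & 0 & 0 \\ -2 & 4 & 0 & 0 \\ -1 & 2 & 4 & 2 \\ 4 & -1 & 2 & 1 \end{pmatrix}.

0

The matrix is block lower-triangular with a 2×2 block and a 2×2 block on the diagonal, so its determinant equals the product of the determinants of the diagonal blocks.
det of the 2×2 block = 0
det of the 2×2 block = 0
det = (0)·(0) = 0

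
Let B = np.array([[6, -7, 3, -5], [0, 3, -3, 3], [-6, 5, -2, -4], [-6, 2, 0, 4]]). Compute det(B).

Expand along row 2 (it has 1 zero):
  + (3) · M_22   where M_22 = det([6 3 -5; -6 -2 -4; -6 0 4]) = 156
  − (-3) · M_23   where M_23 = det([6 -7 -5; -6 5 -4; -6 2 4]) = -258
  + (3) · M_24   where M_24 = det([6 -7 3; -6 5 -2; -6 2 0]) = -6
det = (+1)·(3)·(156) + (-1)·(-3)·(-258) + (+1)·(3)·(-6) = -324

det(B) = -324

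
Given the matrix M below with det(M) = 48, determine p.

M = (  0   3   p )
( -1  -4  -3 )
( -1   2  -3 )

p = -8

Expanding along the row containing p, det(M) is linear in p: det(M) = (-6)·p + (0).
Set (-6)·p + (0) = 48  ⇒  (-6)·p = 48  ⇒  p = -8.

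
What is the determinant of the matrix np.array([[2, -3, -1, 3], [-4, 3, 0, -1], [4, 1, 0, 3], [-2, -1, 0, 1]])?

The determinant is 44.

Expand along column 3 (it has 3 zeros):
  + (-1) · M_13   where M_13 = det([-4 3 -1; 4 1 3; -2 -1 1]) = -44
det = (+1)·(-1)·(-44) = 44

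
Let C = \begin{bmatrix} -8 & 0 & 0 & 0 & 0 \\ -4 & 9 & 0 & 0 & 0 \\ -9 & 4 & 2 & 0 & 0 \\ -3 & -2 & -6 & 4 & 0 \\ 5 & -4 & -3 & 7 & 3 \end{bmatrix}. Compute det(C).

C is lower triangular, so det(C) is the product of the diagonal entries:
det = (-8) · (9) · (2) · (4) · (3) = -1728

The determinant is -1728.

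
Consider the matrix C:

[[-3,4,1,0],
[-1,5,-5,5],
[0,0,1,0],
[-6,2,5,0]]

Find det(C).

Expand along row 3 (it has 3 zeros):
  + (1) · M_33   where M_33 = det([-3 4 0; -1 5 5; -6 2 0]) = -90
det = (+1)·(1)·(-90) = -90

-90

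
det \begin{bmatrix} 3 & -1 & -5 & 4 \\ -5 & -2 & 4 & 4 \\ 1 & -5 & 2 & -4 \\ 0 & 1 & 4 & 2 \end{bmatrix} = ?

Expand along row 4 (it has 1 zero):
  + (1) · M_42   where M_42 = det([3 -5 4; -5 4 4; 1 2 -4]) = -48
  − (4) · M_43   where M_43 = det([3 -1 4; -5 -2 4; 1 -5 -4]) = 208
  + (2) · M_44   where M_44 = det([3 -1 -5; -5 -2 4; 1 -5 2]) = -101
det = (+1)·(1)·(-48) + (-1)·(4)·(208) + (+1)·(2)·(-101) = -1082

-1082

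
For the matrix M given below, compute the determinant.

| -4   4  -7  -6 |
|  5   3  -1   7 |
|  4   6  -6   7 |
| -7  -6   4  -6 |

det(M) = 117

Expand along row 1:
  + (-4) · M_11   where M_11 = det([3 -1 7; 6 -6 7; -6 4 -6]) = -54
  − (4) · M_12   where M_12 = det([5 -1 7; 4 -6 7; -7 4 -6]) = -117
  + (-7) · M_13   where M_13 = det([5 3 7; 4 6 7; -7 -6 -6]) = 81
  − (-6) · M_14   where M_14 = det([5 3 -1; 4 6 -6; -7 -6 4]) = 0
det = (+1)·(-4)·(-54) + (-1)·(4)·(-117) + (+1)·(-7)·(81) + (-1)·(-6)·(0) = 117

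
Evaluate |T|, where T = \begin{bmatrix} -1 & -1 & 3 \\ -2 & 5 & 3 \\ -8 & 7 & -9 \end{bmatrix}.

186

Expand along row 1:
  + (-1) · |5 3; 7 -9| = (-1)·(-45 − 21) = 66
  − (-1) · |-2 3; -8 -9| = −(-1)·(18 − (-24)) = 42
  + 3 · |-2 5; -8 7| = 3·(-14 − (-40)) = 78
Sum: (66) + (42) + (78) = 186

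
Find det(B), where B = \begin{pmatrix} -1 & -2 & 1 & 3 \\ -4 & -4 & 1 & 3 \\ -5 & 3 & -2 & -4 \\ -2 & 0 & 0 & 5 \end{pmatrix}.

|B| = -47

Expand along row 4 (it has 2 zeros):
  − (-2) · M_41   where M_41 = det([-2 1 3; -4 1 3; 3 -2 -4]) = 4
  + (5) · M_44   where M_44 = det([-1 -2 1; -4 -4 1; -5 3 -2]) = -11
det = (-1)·(-2)·(4) + (+1)·(5)·(-11) = -47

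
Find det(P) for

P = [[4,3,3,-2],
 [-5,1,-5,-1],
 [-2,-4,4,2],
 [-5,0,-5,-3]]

-256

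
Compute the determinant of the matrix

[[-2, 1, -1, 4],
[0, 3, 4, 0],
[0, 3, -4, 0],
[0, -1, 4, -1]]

Expand along column 1 (it has 3 zeros):
  + (-2) · M_11   where M_11 = det([3 4 0; 3 -4 0; -1 4 -1]) = 24
det = (+1)·(-2)·(24) = -48

-48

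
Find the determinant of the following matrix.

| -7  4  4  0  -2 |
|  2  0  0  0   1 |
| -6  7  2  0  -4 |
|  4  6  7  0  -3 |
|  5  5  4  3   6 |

Expand along column 4 (it has 4 zeros):
  − (3) · M_54   where M_54 = det([-7 4 4 -2; 2 0 0 1; -6 7 2 -4; 4 6 7 -3]) = -319
det = (-1)·(3)·(-319) = 957

957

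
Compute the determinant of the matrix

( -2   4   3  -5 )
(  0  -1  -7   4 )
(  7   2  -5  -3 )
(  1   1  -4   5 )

-1044

Expand along row 2 (it has 1 zero):
  + (-1) · M_22   where M_22 = det([-2 3 -5; 7 -5 -3; 1 -4 5]) = 75
  − (-7) · M_23   where M_23 = det([-2 4 -5; 7 2 -3; 1 1 5]) = -203
  + (4) · M_24   where M_24 = det([-2 4 3; 7 2 -5; 1 1 -4]) = 113
det = (+1)·(-1)·(75) + (-1)·(-7)·(-203) + (+1)·(4)·(113) = -1044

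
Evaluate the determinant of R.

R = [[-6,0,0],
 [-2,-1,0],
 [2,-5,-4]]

The determinant is -24.

R is lower triangular, so det(R) is the product of the diagonal entries:
det = (-6) · (-1) · (-4) = -24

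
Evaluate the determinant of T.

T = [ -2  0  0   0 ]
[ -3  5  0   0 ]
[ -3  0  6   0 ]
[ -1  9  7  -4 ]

det(T) = 240

T is lower triangular, so det(T) is the product of the diagonal entries:
det = (-2) · (5) · (6) · (-4) = 240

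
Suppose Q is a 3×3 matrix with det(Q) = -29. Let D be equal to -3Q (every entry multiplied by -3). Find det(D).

det(D) = 783

For a 3×3 matrix, det(-3Q) = (-3)^3·det(Q) = -27·det(Q).
det(D) = (-27)·(-29) = 783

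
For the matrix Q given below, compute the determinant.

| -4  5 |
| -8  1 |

det(Q) = (-4)·1 − 5·(-8) = -4 − (-40) = 36

|Q| = 36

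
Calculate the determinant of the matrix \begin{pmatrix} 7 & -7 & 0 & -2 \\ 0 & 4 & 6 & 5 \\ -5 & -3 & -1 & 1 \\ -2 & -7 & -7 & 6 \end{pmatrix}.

3395

Expand along row 1 (it has 1 zero):
  + (7) · M_11   where M_11 = det([4 6 5; -3 -1 1; -7 -7 6]) = 140
  − (-7) · M_12   where M_12 = det([0 6 5; -5 -1 1; -2 -7 6]) = 333
  − (-2) · M_14   where M_14 = det([0 4 6; -5 -3 -1; -2 -7 -7]) = 42
det = (+1)·(7)·(140) + (-1)·(-7)·(333) + (-1)·(-2)·(42) = 3395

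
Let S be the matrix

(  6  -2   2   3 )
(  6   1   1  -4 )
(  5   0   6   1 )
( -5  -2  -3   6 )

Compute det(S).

Expand along row 3 (it has 1 zero):
  + (5) · M_31   where M_31 = det([-2 2 3; 1 1 -4; -2 -3 6]) = 13
  + (6) · M_33   where M_33 = det([6 -2 3; 6 1 -4; -5 -2 6]) = -1
  − (1) · M_34   where M_34 = det([6 -2 2; 6 1 1; -5 -2 -3]) = -46
det = (+1)·(5)·(13) + (+1)·(6)·(-1) + (-1)·(1)·(-46) = 105

det(S) = 105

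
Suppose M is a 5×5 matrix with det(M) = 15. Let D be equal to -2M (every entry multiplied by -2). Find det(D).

-480

For a 5×5 matrix, det(-2M) = (-2)^5·det(M) = -32·det(M).
det(D) = (-32)·(15) = -480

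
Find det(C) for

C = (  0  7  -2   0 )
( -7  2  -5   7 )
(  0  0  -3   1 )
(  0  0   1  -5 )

C is block upper-triangular with a 2×2 block and a 2×2 block on the diagonal, so its determinant equals the product of the determinants of the diagonal blocks.
det of the 2×2 block = 49
det of the 2×2 block = 14
det = (49)·(14) = 686

The determinant is 686.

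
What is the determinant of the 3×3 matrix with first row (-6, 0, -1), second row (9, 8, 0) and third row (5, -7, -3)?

The determinant is 247.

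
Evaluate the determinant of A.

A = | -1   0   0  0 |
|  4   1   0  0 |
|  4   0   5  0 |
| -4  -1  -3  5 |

-25

A is lower triangular, so det(A) is the product of the diagonal entries:
det = (-1) · (1) · (5) · (5) = -25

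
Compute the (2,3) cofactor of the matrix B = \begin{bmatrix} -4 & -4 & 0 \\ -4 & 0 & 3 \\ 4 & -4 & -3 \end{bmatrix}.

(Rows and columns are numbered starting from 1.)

Delete row 2 and column 3; the remaining 2×2 submatrix is [-4 -4; 4 -4].
Its determinant is (-4)·(-4) − (-4)·4 = 32.
The cofactor carries sign (−1)^(2+3) = −1, so C_{2,3} = −(32) = -32.

-32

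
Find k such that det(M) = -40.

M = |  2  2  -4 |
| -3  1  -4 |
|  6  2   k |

Expanding along the column containing k, det(M) is linear in k: det(M) = (8)·k + (16).
Set (8)·k + (16) = -40  ⇒  (8)·k = -56  ⇒  k = -7.

k = -7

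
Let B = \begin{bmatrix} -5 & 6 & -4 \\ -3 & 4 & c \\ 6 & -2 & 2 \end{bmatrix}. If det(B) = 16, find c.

-2

Expanding along the column containing c, det(B) is linear in c: det(B) = (26)·c + (68).
Set (26)·c + (68) = 16  ⇒  (26)·c = -52  ⇒  c = -2.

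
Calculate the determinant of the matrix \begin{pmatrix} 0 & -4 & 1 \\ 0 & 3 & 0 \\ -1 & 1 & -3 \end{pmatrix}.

Expand along column 1:
  + (-1) · |-4 1; 3 0| = (-1)·(0 − 3) = 3

3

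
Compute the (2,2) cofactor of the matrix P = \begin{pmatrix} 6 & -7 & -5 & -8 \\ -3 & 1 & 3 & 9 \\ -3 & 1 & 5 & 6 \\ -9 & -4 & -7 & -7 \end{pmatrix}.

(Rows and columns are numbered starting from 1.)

-111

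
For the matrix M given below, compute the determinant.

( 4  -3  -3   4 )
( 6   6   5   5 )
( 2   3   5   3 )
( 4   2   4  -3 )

Expand along row 1:
  + (4) · M_11   where M_11 = det([6 5 5; 3 5 3; 2 4 -3]) = -77
  − (-3) · M_12   where M_12 = det([6 5 5; 2 5 3; 4 4 -3]) = -132
  + (-3) · M_13   where M_13 = det([6 6 5; 2 3 3; 4 2 -3]) = -22
  − (4) · M_14   where M_14 = det([6 6 5; 2 3 5; 4 2 4]) = 44
det = (+1)·(4)·(-77) + (-1)·(-3)·(-132) + (+1)·(-3)·(-22) + (-1)·(4)·(44) = -814

-814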